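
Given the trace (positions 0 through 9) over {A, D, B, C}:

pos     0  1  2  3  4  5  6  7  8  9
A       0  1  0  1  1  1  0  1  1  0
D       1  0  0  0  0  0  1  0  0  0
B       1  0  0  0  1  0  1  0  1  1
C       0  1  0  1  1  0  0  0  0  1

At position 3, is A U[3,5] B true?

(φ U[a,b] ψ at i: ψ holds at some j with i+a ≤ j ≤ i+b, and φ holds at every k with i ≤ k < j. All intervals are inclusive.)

Yes

Need some j in [6,8] with B, and A at every k in [3,j-1].
  j=6: B holds; A holds at every k in [3,5] → satisfied.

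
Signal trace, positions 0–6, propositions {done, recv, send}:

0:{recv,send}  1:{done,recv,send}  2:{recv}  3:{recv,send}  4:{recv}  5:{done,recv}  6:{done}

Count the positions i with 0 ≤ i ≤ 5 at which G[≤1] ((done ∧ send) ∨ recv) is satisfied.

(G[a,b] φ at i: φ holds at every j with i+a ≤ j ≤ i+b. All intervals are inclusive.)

Evaluate at each i in [0,5]:
  i=0: ✓ (all of [0,1])
  i=1: ✓ (all of [1,2])
  i=2: ✓ (all of [2,3])
  i=3: ✓ (all of [3,4])
  i=4: ✓ (all of [4,5])
  i=5: ✗ (fails at j=6)
Positions where it holds: {0, 1, 2, 3, 4} → 5.

5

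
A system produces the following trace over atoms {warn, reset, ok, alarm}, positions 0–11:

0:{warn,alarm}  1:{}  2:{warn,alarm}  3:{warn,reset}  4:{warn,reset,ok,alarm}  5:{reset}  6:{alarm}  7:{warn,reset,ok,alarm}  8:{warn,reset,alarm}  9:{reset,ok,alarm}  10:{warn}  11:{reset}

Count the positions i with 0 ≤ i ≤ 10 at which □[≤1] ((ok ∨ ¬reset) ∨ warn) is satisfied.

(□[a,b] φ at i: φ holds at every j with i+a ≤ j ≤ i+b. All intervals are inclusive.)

8

Evaluate at each i in [0,10]:
  i=0: ✓ (all of [0,1])
  i=1: ✓ (all of [1,2])
  i=2: ✓ (all of [2,3])
  i=3: ✓ (all of [3,4])
  i=4: ✗ (fails at j=5)
  i=5: ✗ (fails at j=5)
  i=6: ✓ (all of [6,7])
  i=7: ✓ (all of [7,8])
  i=8: ✓ (all of [8,9])
  i=9: ✓ (all of [9,10])
  i=10: ✗ (fails at j=11)
Positions where it holds: {0, 1, 2, 3, 6, 7, 8, 9} → 8.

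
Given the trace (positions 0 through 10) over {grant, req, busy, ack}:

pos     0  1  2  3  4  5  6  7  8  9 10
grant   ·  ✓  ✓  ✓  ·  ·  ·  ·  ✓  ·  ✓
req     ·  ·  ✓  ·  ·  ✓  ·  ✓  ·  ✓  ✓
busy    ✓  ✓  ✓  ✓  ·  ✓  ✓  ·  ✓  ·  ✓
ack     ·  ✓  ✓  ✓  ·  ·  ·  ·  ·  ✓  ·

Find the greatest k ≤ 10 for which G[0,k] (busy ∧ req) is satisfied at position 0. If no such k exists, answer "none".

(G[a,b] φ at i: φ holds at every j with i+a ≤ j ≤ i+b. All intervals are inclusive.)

(busy ∧ req) must hold from j=0 onward; find where it first fails.
  j=0: fails → no k works.

none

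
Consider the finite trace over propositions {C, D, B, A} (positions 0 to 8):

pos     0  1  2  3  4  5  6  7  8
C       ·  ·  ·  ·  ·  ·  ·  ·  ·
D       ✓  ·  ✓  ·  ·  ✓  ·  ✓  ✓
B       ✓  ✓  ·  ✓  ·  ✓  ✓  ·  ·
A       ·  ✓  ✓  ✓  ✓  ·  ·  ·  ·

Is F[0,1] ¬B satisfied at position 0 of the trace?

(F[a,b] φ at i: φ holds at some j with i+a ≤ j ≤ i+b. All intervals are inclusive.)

Check ¬B at each j in [0,1]:
  j=0: false
  j=1: false
No position in the window satisfies it → formula fails.

No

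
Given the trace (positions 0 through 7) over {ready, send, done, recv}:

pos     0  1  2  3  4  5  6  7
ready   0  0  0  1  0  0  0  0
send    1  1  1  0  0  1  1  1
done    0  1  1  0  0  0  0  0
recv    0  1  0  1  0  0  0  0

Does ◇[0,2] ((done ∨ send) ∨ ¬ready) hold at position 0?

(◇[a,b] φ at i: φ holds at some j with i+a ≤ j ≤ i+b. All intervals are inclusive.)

Holds

Check ((done ∨ send) ∨ ¬ready) at each j in [0,2]:
  j=0: true
  j=1: true
  j=2: true
Found at j=0 → formula holds.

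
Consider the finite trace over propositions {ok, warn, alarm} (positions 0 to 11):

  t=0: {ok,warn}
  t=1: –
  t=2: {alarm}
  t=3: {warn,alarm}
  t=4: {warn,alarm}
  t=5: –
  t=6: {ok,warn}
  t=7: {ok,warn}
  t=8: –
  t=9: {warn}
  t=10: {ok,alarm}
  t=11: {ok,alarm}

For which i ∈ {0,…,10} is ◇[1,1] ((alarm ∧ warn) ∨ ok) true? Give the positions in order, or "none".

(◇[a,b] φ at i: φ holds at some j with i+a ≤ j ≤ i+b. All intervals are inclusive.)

Evaluate at each i in [0,10]:
  i=0: ✗ (none in [1,1])
  i=1: ✗ (none in [2,2])
  i=2: ✓ (witness j=3)
  i=3: ✓ (witness j=4)
  i=4: ✗ (none in [5,5])
  i=5: ✓ (witness j=6)
  i=6: ✓ (witness j=7)
  i=7: ✗ (none in [8,8])
  i=8: ✗ (none in [9,9])
  i=9: ✓ (witness j=10)
  i=10: ✓ (witness j=11)

2, 3, 5, 6, 9, 10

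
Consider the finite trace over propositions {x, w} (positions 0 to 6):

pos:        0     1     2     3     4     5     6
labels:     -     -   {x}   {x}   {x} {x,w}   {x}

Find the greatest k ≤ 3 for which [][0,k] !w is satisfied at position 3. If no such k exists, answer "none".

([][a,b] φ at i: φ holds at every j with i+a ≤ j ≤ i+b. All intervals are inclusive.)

1

!w must hold from j=3 onward; find where it first fails.
  j=3: holds
  j=4: holds
  j=5: fails
Holds on [3,4], so largest k = 1.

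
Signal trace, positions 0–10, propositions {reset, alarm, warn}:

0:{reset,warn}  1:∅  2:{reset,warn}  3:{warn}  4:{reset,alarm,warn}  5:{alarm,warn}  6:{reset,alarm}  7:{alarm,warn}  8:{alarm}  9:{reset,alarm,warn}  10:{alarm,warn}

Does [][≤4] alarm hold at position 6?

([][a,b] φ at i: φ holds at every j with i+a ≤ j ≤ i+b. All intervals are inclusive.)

Holds

Check alarm at every j in [6,10]:
  j=6: true
  j=7: true
  j=8: true
  j=9: true
  j=10: true
All positions satisfy it → formula holds.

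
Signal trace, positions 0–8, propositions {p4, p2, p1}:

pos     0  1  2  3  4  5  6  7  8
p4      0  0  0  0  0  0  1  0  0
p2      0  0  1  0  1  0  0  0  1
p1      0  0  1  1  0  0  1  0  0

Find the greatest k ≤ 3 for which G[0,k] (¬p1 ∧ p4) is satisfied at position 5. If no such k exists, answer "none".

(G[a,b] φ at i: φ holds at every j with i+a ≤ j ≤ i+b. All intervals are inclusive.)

(¬p1 ∧ p4) must hold from j=5 onward; find where it first fails.
  j=5: fails → no k works.

none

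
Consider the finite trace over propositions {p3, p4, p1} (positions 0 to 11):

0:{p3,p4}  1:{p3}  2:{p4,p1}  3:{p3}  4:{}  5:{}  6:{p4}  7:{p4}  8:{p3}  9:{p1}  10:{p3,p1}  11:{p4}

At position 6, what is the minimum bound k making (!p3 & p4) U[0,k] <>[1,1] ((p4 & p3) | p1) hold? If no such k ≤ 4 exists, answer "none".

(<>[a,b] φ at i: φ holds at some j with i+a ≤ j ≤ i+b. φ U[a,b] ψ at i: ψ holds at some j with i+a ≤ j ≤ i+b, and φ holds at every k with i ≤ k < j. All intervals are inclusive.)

2

Need earliest j ≥ 6 with <>[1,1] ((p4 & p3) | p1), and (!p3 & p4) at every k in [6,j-1].
  j=6: rhs fails.
  j=7: rhs fails.
  j=8: rhs holds; lhs holds on [6,7]. k = 2.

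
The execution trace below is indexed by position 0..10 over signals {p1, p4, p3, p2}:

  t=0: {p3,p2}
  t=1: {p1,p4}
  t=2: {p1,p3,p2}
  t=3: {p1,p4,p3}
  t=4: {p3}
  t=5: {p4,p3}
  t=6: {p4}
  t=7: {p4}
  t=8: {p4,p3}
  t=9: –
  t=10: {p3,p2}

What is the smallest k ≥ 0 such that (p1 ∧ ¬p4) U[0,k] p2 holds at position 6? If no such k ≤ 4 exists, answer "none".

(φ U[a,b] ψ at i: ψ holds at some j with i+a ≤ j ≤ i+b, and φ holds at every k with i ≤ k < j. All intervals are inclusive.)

Need earliest j ≥ 6 with p2, and (p1 ∧ ¬p4) at every k in [6,j-1].
  j=6: rhs fails.
  j=7: rhs fails.
  j=8: rhs fails.
  j=9: rhs fails.
  j=10: rhs holds but lhs fails at k=6.
No witness within the range → none.

none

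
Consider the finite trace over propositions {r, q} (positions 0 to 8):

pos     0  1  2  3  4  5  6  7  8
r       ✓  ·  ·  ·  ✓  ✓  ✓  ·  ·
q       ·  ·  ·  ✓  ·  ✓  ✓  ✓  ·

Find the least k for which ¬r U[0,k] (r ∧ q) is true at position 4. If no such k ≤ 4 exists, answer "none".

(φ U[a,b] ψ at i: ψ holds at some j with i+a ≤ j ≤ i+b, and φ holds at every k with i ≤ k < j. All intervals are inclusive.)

none

Need earliest j ≥ 4 with (r ∧ q), and ¬r at every k in [4,j-1].
  j=4: rhs fails.
  j=5: rhs holds but lhs fails at k=4.
  j=6: rhs holds but lhs fails at k=4.
  j=7: rhs fails.
  j=8: rhs fails.
No witness within the range → none.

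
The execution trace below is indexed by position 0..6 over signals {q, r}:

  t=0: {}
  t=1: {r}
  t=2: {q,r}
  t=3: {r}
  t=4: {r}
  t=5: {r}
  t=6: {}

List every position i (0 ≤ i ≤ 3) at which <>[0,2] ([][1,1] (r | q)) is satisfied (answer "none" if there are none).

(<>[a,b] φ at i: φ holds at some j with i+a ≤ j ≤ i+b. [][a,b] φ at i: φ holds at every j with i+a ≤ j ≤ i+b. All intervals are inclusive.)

0, 1, 2, 3

Evaluate at each i in [0,3]:
  i=0: ✓ (witness j=0)
  i=1: ✓ (witness j=1)
  i=2: ✓ (witness j=2)
  i=3: ✓ (witness j=3)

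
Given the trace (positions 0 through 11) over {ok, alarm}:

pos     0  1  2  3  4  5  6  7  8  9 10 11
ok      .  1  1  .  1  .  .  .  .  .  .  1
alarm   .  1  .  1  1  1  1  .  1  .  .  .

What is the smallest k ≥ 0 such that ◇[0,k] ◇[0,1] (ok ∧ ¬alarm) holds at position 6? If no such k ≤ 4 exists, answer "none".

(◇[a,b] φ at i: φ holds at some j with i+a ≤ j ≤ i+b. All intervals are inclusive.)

4

Scan j = 6,7,… for ◇[0,1] (ok ∧ ¬alarm):
  j=6: fails
  j=7: fails
  j=8: fails
  j=9: fails
  j=10: holds
First hit at j=10, so smallest k = 10-6 = 4.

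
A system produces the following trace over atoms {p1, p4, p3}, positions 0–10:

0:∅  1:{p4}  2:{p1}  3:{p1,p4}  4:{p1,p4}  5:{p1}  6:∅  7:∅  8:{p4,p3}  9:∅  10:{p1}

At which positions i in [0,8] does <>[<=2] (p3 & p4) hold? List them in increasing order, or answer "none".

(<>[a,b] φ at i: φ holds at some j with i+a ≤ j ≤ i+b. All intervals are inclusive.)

Evaluate at each i in [0,8]:
  i=0: ✗ (none in [0,2])
  i=1: ✗ (none in [1,3])
  i=2: ✗ (none in [2,4])
  i=3: ✗ (none in [3,5])
  i=4: ✗ (none in [4,6])
  i=5: ✗ (none in [5,7])
  i=6: ✓ (witness j=8)
  i=7: ✓ (witness j=8)
  i=8: ✓ (witness j=8)

6, 7, 8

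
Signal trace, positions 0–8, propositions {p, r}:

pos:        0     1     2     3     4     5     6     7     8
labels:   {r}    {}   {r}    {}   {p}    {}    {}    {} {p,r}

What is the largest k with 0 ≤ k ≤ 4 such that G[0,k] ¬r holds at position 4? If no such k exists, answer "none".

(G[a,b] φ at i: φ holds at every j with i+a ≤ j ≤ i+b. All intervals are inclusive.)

3

¬r must hold from j=4 onward; find where it first fails.
  j=4: holds
  j=5: holds
  j=6: holds
  j=7: holds
  j=8: fails
Holds on [4,7], so largest k = 3.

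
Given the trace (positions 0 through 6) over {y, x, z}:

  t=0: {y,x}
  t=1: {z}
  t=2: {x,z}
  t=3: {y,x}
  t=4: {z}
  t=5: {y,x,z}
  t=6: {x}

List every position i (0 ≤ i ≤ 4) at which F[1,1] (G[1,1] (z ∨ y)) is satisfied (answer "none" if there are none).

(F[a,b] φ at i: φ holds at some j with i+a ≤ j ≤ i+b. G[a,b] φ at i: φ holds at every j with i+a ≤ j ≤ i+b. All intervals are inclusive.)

0, 1, 2, 3

Evaluate at each i in [0,4]:
  i=0: ✓ (witness j=1)
  i=1: ✓ (witness j=2)
  i=2: ✓ (witness j=3)
  i=3: ✓ (witness j=4)
  i=4: ✗ (none in [5,5])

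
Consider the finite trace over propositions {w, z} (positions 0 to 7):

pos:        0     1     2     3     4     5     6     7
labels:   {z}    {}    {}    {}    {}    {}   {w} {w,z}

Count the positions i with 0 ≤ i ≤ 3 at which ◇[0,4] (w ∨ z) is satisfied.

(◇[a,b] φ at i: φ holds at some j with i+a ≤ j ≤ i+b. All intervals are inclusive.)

Evaluate at each i in [0,3]:
  i=0: ✓ (witness j=0)
  i=1: ✗ (none in [1,5])
  i=2: ✓ (witness j=6)
  i=3: ✓ (witness j=6)
Positions where it holds: {0, 2, 3} → 3.

3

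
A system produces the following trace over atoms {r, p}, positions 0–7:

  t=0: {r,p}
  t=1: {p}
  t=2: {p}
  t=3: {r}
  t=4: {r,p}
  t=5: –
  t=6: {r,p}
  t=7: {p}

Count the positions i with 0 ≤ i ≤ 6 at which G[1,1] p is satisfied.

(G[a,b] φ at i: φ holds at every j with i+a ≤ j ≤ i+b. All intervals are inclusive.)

Evaluate at each i in [0,6]:
  i=0: ✓ (all of [1,1])
  i=1: ✓ (all of [2,2])
  i=2: ✗ (fails at j=3)
  i=3: ✓ (all of [4,4])
  i=4: ✗ (fails at j=5)
  i=5: ✓ (all of [6,6])
  i=6: ✓ (all of [7,7])
Positions where it holds: {0, 1, 3, 5, 6} → 5.

5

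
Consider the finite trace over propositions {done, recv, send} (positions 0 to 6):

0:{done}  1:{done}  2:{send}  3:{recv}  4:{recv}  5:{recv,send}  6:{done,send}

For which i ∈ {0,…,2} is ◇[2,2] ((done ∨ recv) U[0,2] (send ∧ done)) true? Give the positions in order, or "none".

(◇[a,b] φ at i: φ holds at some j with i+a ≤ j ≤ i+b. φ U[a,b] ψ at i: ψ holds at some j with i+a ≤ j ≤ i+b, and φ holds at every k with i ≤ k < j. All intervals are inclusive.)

Evaluate at each i in [0,2]:
  i=0: ✗ (none in [2,2])
  i=1: ✗ (none in [3,3])
  i=2: ✓ (witness j=4)

2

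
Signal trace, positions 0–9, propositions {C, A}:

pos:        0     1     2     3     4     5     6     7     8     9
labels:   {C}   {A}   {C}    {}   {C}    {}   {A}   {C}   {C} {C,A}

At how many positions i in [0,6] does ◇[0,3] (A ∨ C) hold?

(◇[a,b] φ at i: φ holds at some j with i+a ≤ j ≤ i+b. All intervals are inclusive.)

Evaluate at each i in [0,6]:
  i=0: ✓ (witness j=0)
  i=1: ✓ (witness j=1)
  i=2: ✓ (witness j=2)
  i=3: ✓ (witness j=4)
  i=4: ✓ (witness j=4)
  i=5: ✓ (witness j=6)
  i=6: ✓ (witness j=6)
Positions where it holds: {0, 1, 2, 3, 4, 5, 6} → 7.

7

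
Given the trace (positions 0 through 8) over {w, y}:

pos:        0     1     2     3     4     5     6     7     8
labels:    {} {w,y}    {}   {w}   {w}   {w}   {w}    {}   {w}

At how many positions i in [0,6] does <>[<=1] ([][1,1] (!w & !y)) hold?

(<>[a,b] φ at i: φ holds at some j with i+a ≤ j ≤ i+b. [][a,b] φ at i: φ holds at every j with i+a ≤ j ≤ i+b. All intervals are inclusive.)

4

Evaluate at each i in [0,6]:
  i=0: ✓ (witness j=1)
  i=1: ✓ (witness j=1)
  i=2: ✗ (none in [2,3])
  i=3: ✗ (none in [3,4])
  i=4: ✗ (none in [4,5])
  i=5: ✓ (witness j=6)
  i=6: ✓ (witness j=6)
Positions where it holds: {0, 1, 5, 6} → 4.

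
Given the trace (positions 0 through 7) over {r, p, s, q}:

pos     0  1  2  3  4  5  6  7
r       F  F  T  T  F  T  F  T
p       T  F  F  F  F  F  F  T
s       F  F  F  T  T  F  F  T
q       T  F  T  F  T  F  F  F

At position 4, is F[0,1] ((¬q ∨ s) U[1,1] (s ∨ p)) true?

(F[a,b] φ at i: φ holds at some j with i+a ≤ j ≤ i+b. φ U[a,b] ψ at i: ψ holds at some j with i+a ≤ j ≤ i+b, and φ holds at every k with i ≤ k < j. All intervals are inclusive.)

Check ((¬q ∨ s) U[1,1] (s ∨ p)) at each j in [4,5]:
  j=4: fails
  j=5: fails
No position in the window satisfies it → formula fails.

No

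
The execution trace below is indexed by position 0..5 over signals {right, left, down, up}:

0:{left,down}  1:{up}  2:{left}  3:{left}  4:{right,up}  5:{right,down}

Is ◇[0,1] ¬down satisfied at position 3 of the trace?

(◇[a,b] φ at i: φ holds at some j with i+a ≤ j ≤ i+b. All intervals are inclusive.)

Check ¬down at each j in [3,4]:
  j=3: true
  j=4: true
Found at j=3 → formula holds.

True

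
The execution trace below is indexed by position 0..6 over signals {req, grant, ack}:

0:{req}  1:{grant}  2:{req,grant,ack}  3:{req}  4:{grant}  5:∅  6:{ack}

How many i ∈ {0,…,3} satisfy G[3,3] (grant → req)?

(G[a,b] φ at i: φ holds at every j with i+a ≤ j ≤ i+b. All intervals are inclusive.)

Evaluate at each i in [0,3]:
  i=0: ✓ (all of [3,3])
  i=1: ✗ (fails at j=4)
  i=2: ✓ (all of [5,5])
  i=3: ✓ (all of [6,6])
Positions where it holds: {0, 2, 3} → 3.

3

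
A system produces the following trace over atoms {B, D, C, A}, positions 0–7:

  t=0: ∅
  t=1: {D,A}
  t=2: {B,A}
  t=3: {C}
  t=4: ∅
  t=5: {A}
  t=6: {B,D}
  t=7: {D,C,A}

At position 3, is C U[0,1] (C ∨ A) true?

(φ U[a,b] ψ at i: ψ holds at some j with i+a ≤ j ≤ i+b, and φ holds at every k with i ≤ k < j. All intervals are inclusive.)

Need some j in [3,4] with (C ∨ A), and C at every k in [3,j-1].
  j=3: (C ∨ A) holds; no prefix to check → satisfied.

Holds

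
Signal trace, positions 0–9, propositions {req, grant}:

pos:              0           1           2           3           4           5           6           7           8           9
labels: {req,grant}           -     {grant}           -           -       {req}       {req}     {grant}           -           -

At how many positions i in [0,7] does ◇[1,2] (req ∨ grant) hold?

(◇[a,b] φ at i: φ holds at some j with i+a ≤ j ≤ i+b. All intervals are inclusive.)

6

Evaluate at each i in [0,7]:
  i=0: ✓ (witness j=2)
  i=1: ✓ (witness j=2)
  i=2: ✗ (none in [3,4])
  i=3: ✓ (witness j=5)
  i=4: ✓ (witness j=5)
  i=5: ✓ (witness j=6)
  i=6: ✓ (witness j=7)
  i=7: ✗ (none in [8,9])
Positions where it holds: {0, 1, 3, 4, 5, 6} → 6.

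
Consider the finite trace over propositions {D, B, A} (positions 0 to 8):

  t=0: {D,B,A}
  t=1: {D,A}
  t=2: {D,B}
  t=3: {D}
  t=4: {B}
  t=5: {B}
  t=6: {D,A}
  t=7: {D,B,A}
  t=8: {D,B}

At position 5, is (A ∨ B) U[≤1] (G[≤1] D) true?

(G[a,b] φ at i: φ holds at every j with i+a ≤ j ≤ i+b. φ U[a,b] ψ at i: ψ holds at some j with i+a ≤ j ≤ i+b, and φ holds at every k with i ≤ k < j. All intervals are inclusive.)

Holds

Need some j in [5,6] with G[≤1] D, and (A ∨ B) at every k in [5,j-1].
  j=5: G[≤1] D — fails at 5.
  j=6: G[≤1] D holds; (A ∨ B) holds at every k in [5,5] → satisfied.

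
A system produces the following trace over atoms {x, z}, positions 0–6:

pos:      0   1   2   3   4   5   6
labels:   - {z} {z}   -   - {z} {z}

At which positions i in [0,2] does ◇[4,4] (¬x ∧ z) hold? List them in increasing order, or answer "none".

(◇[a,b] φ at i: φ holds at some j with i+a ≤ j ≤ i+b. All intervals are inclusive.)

1, 2

Evaluate at each i in [0,2]:
  i=0: ✗ (none in [4,4])
  i=1: ✓ (witness j=5)
  i=2: ✓ (witness j=6)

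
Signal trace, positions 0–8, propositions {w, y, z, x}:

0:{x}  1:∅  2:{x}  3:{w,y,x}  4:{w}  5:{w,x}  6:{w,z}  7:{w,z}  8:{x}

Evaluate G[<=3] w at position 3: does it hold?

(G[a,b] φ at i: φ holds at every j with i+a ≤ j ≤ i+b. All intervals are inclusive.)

Check w at every j in [3,6]:
  j=3: true
  j=4: true
  j=5: true
  j=6: true
All positions satisfy it → formula holds.

Holds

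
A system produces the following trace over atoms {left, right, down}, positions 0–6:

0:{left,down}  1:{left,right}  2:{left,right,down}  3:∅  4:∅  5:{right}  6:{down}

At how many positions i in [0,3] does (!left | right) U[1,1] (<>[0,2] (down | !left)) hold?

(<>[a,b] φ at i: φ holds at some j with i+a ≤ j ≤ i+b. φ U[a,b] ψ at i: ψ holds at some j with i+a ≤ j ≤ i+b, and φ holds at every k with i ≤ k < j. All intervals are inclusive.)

Evaluate at each i in [0,3]:
  i=0: ✗ (lhs fails at k=0 before rhs at j=1)
  i=1: ✓ (rhs at j=2; lhs holds on [1,1])
  i=2: ✓ (rhs at j=3; lhs holds on [2,2])
  i=3: ✓ (rhs at j=4; lhs holds on [3,3])
Positions where it holds: {1, 2, 3} → 3.

3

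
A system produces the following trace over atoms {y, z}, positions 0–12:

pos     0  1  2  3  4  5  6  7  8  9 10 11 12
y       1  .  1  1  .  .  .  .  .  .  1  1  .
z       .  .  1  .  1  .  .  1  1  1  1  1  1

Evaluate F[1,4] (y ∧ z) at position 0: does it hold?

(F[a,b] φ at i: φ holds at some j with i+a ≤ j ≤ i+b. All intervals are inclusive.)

Check (y ∧ z) at each j in [1,4]:
  j=1: false
  j=2: true
  j=3: false
  j=4: false
Found at j=2 → formula holds.

Yes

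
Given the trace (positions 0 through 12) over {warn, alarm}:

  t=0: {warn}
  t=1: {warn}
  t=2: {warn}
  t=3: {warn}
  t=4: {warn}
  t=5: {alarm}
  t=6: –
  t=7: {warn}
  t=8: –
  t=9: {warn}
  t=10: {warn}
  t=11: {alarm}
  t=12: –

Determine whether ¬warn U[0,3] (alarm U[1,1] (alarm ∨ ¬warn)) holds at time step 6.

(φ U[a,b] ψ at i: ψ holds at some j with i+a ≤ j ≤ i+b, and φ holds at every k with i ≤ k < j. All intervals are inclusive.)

False

Need some j in [6,9] with (alarm U[1,1] (alarm ∨ ¬warn)), and ¬warn at every k in [6,j-1].
  j=6: (alarm U[1,1] (alarm ∨ ¬warn)) — fails.
  j=7: (alarm U[1,1] (alarm ∨ ¬warn)) — fails.
  j=8: (alarm U[1,1] (alarm ∨ ¬warn)) — fails.
  j=9: (alarm U[1,1] (alarm ∨ ¬warn)) — fails.
No j in the window works → until fails.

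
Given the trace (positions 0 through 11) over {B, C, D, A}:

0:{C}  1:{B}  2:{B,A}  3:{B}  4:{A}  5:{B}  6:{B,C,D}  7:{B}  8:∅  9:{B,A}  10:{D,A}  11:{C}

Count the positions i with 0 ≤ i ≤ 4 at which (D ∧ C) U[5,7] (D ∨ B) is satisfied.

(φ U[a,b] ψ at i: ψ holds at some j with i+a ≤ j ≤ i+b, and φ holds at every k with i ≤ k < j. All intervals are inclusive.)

0

Evaluate at each i in [0,4]:
  i=0: ✗ (lhs fails at k=0 before rhs at j=5)
  i=1: ✗ (lhs fails at k=1 before rhs at j=6)
  i=2: ✗ (lhs fails at k=2 before rhs at j=7)
  i=3: ✗ (lhs fails at k=3 before rhs at j=9)
  i=4: ✗ (lhs fails at k=4 before rhs at j=9)
Positions where it holds: {} → 0.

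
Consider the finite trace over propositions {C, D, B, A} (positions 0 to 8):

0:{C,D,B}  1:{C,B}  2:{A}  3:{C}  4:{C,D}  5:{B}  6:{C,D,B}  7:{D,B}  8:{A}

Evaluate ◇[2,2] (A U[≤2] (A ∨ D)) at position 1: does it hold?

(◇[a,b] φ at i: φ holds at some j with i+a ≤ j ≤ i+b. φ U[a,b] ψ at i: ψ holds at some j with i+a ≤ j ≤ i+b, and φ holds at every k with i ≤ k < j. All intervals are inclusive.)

Check (A U[≤2] (A ∨ D)) at each j in [3,3]:
  j=3: fails
No position in the window satisfies it → formula fails.

Does not hold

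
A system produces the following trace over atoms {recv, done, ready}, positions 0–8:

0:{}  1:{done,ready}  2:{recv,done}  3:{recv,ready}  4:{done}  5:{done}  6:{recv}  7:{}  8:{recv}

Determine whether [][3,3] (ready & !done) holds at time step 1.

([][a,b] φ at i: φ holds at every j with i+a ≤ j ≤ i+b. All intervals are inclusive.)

Check (ready & !done) at every j in [4,4]:
  j=4: false
Fails at j=4 → formula fails.

False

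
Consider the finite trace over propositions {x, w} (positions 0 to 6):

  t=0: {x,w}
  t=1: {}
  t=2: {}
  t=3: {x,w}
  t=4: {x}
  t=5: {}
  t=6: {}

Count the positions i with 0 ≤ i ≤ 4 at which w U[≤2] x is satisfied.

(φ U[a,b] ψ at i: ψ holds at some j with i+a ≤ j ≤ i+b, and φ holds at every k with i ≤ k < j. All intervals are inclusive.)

3

Evaluate at each i in [0,4]:
  i=0: ✓ (rhs at j=0)
  i=1: ✗ (lhs fails at k=1 before rhs at j=3)
  i=2: ✗ (lhs fails at k=2 before rhs at j=3)
  i=3: ✓ (rhs at j=3)
  i=4: ✓ (rhs at j=4)
Positions where it holds: {0, 3, 4} → 3.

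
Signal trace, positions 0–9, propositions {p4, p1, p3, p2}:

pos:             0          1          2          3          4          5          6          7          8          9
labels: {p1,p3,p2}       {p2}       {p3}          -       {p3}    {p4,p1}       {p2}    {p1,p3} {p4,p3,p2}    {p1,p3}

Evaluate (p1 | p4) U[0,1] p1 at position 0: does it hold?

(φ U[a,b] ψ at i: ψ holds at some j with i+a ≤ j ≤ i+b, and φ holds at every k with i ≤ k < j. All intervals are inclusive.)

True

Need some j in [0,1] with p1, and (p1 | p4) at every k in [0,j-1].
  j=0: p1 holds; no prefix to check → satisfied.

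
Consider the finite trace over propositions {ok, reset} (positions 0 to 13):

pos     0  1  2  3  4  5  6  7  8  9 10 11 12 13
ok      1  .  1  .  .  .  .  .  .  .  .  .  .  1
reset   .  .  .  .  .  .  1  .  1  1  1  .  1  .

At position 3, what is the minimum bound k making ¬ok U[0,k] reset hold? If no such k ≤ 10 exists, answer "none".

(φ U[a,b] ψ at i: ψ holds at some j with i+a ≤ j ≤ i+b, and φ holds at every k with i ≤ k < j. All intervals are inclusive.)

3

Need earliest j ≥ 3 with reset, and ¬ok at every k in [3,j-1].
  j=3: rhs fails.
  j=4: rhs fails.
  j=5: rhs fails.
  j=6: rhs holds; lhs holds on [3,5]. k = 3.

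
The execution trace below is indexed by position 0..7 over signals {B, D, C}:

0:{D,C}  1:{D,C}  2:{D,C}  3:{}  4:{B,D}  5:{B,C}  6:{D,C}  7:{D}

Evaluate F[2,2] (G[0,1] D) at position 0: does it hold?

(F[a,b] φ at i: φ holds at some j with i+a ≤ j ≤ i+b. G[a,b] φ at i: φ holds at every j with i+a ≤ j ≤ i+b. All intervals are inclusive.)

Does not hold

Check G[0,1] D at each j in [2,2]:
  j=2: fails at 3
No position in the window satisfies it → formula fails.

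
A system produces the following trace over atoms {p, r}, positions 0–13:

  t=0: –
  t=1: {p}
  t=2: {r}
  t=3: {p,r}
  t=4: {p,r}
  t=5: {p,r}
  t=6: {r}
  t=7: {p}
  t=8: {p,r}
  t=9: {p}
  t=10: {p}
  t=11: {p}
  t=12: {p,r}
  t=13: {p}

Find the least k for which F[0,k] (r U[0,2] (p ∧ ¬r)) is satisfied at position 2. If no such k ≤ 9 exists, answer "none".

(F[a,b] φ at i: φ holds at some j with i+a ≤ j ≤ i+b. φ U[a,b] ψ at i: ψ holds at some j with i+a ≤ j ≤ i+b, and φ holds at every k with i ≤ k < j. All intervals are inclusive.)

Scan j = 2,3,… for (r U[0,2] (p ∧ ¬r)):
  j=2: fails
  j=3: fails
  j=4: fails
  j=5: holds
First hit at j=5, so smallest k = 5-2 = 3.

3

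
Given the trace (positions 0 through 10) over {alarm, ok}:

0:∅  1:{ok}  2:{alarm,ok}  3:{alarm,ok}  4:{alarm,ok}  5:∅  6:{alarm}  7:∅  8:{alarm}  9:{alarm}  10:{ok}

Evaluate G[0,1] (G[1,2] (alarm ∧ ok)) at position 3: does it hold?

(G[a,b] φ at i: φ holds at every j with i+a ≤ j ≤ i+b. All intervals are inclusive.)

Does not hold

Check G[1,2] (alarm ∧ ok) at every j in [3,4]:
  j=3: fails at 5
  j=4: fails at 5
Fails at j=3 → formula fails.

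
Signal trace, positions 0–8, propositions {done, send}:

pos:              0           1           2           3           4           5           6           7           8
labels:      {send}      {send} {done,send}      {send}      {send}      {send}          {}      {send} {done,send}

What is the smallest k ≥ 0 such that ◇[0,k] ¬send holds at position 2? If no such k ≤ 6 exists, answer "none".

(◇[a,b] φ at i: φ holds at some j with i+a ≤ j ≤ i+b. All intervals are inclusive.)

Scan j = 2,3,… for ¬send:
  j=2: fails
  j=3: fails
  j=4: fails
  j=5: fails
  j=6: holds
First hit at j=6, so smallest k = 6-2 = 4.

4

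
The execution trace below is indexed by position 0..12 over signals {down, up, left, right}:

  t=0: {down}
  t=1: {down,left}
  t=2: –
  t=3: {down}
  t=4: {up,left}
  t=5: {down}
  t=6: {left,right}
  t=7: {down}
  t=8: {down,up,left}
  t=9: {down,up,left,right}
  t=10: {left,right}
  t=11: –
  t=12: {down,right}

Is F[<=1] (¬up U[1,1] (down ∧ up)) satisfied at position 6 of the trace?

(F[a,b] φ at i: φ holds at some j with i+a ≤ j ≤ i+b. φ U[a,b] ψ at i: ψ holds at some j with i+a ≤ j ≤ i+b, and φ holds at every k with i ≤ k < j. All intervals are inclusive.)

Holds

Check (¬up U[1,1] (down ∧ up)) at each j in [6,7]:
  j=6: fails
  j=7: holds
Found at j=7 → formula holds.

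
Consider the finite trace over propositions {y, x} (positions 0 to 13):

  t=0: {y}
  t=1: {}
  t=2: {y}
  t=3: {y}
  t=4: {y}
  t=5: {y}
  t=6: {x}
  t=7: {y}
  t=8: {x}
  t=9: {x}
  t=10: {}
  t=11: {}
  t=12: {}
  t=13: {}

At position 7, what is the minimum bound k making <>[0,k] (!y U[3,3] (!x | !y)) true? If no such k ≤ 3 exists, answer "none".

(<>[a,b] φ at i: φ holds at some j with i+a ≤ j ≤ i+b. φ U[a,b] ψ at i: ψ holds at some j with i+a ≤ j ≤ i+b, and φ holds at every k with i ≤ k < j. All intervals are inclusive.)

Scan j = 7,8,… for (!y U[3,3] (!x | !y)):
  j=7: fails
  j=8: holds
First hit at j=8, so smallest k = 8-7 = 1.

1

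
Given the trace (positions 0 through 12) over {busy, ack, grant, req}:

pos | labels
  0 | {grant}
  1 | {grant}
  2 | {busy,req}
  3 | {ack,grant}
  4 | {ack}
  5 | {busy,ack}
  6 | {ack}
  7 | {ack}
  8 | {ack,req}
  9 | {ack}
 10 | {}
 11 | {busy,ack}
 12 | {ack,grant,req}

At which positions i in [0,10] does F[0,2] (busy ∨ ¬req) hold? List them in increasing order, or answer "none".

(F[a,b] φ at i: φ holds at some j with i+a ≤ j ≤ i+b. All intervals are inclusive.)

0, 1, 2, 3, 4, 5, 6, 7, 8, 9, 10

Evaluate at each i in [0,10]:
  i=0: ✓ (witness j=0)
  i=1: ✓ (witness j=1)
  i=2: ✓ (witness j=2)
  i=3: ✓ (witness j=3)
  i=4: ✓ (witness j=4)
  i=5: ✓ (witness j=5)
  i=6: ✓ (witness j=6)
  i=7: ✓ (witness j=7)
  i=8: ✓ (witness j=9)
  i=9: ✓ (witness j=9)
  i=10: ✓ (witness j=10)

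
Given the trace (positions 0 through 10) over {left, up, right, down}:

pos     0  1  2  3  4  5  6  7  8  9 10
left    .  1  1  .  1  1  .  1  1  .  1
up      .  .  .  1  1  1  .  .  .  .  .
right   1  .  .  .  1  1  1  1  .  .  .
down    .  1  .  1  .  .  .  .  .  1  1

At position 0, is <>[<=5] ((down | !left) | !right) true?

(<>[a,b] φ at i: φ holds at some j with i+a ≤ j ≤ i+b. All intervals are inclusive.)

Check ((down | !left) | !right) at each j in [0,5]:
  j=0: true
  j=1: true
  j=2: true
  j=3: true
  j=4: false
  j=5: false
Found at j=0 → formula holds.

Holds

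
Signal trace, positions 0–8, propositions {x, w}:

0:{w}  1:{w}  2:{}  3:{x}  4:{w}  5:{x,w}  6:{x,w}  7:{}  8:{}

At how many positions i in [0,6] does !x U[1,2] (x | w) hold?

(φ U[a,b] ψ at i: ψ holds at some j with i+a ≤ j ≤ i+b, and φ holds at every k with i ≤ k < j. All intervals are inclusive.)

4

Evaluate at each i in [0,6]:
  i=0: ✓ (rhs at j=1; lhs holds on [0,0])
  i=1: ✓ (rhs at j=3; lhs holds on [1,2])
  i=2: ✓ (rhs at j=3; lhs holds on [2,2])
  i=3: ✗ (lhs fails at k=3 before rhs at j=4)
  i=4: ✓ (rhs at j=5; lhs holds on [4,4])
  i=5: ✗ (lhs fails at k=5 before rhs at j=6)
  i=6: ✗ (no rhs in [7,8])
Positions where it holds: {0, 1, 2, 4} → 4.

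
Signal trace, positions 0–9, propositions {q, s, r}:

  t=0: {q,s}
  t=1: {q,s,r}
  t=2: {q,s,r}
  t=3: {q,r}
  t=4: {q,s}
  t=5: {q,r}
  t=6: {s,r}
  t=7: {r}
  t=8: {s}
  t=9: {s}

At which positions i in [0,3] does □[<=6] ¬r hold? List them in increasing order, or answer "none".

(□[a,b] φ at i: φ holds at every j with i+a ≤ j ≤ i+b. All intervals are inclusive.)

Evaluate at each i in [0,3]:
  i=0: ✗ (fails at j=1)
  i=1: ✗ (fails at j=1)
  i=2: ✗ (fails at j=2)
  i=3: ✗ (fails at j=3)

none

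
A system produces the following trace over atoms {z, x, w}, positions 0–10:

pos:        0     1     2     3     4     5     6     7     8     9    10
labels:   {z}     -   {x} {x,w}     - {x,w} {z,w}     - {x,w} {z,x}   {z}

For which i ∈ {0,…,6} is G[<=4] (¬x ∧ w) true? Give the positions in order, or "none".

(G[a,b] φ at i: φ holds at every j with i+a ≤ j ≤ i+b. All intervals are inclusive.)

Evaluate at each i in [0,6]:
  i=0: ✗ (fails at j=0)
  i=1: ✗ (fails at j=1)
  i=2: ✗ (fails at j=2)
  i=3: ✗ (fails at j=3)
  i=4: ✗ (fails at j=4)
  i=5: ✗ (fails at j=5)
  i=6: ✗ (fails at j=7)

none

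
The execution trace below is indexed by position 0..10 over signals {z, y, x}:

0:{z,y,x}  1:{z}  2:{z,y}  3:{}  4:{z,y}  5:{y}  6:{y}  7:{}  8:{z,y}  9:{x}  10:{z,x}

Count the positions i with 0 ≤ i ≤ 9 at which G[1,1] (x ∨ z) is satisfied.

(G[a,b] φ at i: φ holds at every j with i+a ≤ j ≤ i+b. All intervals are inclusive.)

Evaluate at each i in [0,9]:
  i=0: ✓ (all of [1,1])
  i=1: ✓ (all of [2,2])
  i=2: ✗ (fails at j=3)
  i=3: ✓ (all of [4,4])
  i=4: ✗ (fails at j=5)
  i=5: ✗ (fails at j=6)
  i=6: ✗ (fails at j=7)
  i=7: ✓ (all of [8,8])
  i=8: ✓ (all of [9,9])
  i=9: ✓ (all of [10,10])
Positions where it holds: {0, 1, 3, 7, 8, 9} → 6.

6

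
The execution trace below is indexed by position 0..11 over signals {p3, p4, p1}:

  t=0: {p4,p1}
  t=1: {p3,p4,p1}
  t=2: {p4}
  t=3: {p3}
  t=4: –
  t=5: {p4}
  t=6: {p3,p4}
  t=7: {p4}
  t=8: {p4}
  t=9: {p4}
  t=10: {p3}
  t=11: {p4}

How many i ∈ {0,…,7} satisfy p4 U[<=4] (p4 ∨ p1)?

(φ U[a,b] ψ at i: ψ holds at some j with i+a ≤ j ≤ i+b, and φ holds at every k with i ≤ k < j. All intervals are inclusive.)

6

Evaluate at each i in [0,7]:
  i=0: ✓ (rhs at j=0)
  i=1: ✓ (rhs at j=1)
  i=2: ✓ (rhs at j=2)
  i=3: ✗ (lhs fails at k=3 before rhs at j=5)
  i=4: ✗ (lhs fails at k=4 before rhs at j=5)
  i=5: ✓ (rhs at j=5)
  i=6: ✓ (rhs at j=6)
  i=7: ✓ (rhs at j=7)
Positions where it holds: {0, 1, 2, 5, 6, 7} → 6.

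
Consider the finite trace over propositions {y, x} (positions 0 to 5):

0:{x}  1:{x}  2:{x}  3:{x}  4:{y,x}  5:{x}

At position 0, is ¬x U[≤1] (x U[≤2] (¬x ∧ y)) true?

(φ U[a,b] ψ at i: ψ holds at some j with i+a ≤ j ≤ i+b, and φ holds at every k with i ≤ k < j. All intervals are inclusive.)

No

Need some j in [0,1] with (x U[≤2] (¬x ∧ y)), and ¬x at every k in [0,j-1].
  j=0: (x U[≤2] (¬x ∧ y)) — fails.
  j=1: (x U[≤2] (¬x ∧ y)) — fails.
No j in the window works → until fails.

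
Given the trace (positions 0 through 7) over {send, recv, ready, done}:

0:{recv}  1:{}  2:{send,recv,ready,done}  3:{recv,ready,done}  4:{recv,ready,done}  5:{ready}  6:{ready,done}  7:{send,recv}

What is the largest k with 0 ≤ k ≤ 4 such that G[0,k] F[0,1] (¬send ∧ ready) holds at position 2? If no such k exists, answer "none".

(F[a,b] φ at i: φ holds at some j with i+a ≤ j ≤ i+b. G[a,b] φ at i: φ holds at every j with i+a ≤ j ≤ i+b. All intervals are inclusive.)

4

F[0,1] (¬send ∧ ready) must hold from j=2 onward; find where it first fails.
  j=2: holds
  j=3: holds
  j=4: holds
  j=5: holds
  j=6: holds
Holds through j=6; largest k = 4.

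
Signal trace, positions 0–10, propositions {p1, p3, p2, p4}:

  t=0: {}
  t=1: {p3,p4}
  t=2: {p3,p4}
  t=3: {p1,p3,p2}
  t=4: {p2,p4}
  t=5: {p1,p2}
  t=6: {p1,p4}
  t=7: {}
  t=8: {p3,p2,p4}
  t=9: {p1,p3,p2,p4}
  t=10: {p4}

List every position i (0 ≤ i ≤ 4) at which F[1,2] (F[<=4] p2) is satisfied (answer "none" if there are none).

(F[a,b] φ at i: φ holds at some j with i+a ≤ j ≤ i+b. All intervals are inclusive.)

Evaluate at each i in [0,4]:
  i=0: ✓ (witness j=1)
  i=1: ✓ (witness j=2)
  i=2: ✓ (witness j=3)
  i=3: ✓ (witness j=4)
  i=4: ✓ (witness j=5)

0, 1, 2, 3, 4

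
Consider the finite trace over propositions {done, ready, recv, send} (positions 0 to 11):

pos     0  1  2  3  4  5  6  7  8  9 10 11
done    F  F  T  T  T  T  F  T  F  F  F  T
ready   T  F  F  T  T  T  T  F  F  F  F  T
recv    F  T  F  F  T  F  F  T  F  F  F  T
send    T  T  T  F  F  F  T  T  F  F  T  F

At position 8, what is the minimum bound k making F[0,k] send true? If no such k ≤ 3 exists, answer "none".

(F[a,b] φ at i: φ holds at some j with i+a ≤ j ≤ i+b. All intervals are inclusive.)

2

Scan j = 8,9,… for send:
  j=8: fails
  j=9: fails
  j=10: holds
First hit at j=10, so smallest k = 10-8 = 2.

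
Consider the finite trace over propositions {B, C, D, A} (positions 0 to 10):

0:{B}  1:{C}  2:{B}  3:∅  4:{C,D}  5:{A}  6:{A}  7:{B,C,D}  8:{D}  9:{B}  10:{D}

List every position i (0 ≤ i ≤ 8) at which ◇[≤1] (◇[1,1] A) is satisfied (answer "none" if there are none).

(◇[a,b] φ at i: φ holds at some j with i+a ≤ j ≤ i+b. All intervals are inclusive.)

3, 4, 5

Evaluate at each i in [0,8]:
  i=0: ✗ (none in [0,1])
  i=1: ✗ (none in [1,2])
  i=2: ✗ (none in [2,3])
  i=3: ✓ (witness j=4)
  i=4: ✓ (witness j=4)
  i=5: ✓ (witness j=5)
  i=6: ✗ (none in [6,7])
  i=7: ✗ (none in [7,8])
  i=8: ✗ (none in [8,9])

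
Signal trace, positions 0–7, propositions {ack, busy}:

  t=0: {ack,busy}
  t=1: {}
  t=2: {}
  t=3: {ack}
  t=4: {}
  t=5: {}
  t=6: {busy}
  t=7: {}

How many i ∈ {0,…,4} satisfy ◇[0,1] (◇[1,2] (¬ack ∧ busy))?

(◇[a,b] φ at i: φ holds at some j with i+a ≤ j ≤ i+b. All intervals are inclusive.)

Evaluate at each i in [0,4]:
  i=0: ✗ (none in [0,1])
  i=1: ✗ (none in [1,2])
  i=2: ✗ (none in [2,3])
  i=3: ✓ (witness j=4)
  i=4: ✓ (witness j=4)
Positions where it holds: {3, 4} → 2.

2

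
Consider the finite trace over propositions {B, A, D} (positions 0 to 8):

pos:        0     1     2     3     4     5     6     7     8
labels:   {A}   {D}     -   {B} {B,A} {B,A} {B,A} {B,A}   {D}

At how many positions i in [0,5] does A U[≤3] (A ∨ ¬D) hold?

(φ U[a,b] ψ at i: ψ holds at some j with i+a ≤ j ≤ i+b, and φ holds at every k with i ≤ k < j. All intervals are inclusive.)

Evaluate at each i in [0,5]:
  i=0: ✓ (rhs at j=0)
  i=1: ✗ (lhs fails at k=1 before rhs at j=2)
  i=2: ✓ (rhs at j=2)
  i=3: ✓ (rhs at j=3)
  i=4: ✓ (rhs at j=4)
  i=5: ✓ (rhs at j=5)
Positions where it holds: {0, 2, 3, 4, 5} → 5.

5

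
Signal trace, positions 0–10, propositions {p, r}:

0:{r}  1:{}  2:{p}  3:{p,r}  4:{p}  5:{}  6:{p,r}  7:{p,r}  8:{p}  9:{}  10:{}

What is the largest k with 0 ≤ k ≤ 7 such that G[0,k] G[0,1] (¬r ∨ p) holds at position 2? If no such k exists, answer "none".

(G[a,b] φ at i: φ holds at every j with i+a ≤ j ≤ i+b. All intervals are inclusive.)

7

G[0,1] (¬r ∨ p) must hold from j=2 onward; find where it first fails.
  j=2: holds
  j=3: holds
  j=4: holds
  j=5: holds
  j=6: holds
  j=7: holds
  j=8: holds
  j=9: holds
Holds through j=9; largest k = 7.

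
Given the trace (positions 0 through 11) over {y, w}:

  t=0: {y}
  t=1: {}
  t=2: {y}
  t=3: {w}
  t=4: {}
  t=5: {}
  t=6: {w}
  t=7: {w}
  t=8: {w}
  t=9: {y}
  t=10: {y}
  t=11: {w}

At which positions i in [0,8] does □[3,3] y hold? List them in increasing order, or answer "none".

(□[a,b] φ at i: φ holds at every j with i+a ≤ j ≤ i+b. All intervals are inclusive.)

6, 7

Evaluate at each i in [0,8]:
  i=0: ✗ (fails at j=3)
  i=1: ✗ (fails at j=4)
  i=2: ✗ (fails at j=5)
  i=3: ✗ (fails at j=6)
  i=4: ✗ (fails at j=7)
  i=5: ✗ (fails at j=8)
  i=6: ✓ (all of [9,9])
  i=7: ✓ (all of [10,10])
  i=8: ✗ (fails at j=11)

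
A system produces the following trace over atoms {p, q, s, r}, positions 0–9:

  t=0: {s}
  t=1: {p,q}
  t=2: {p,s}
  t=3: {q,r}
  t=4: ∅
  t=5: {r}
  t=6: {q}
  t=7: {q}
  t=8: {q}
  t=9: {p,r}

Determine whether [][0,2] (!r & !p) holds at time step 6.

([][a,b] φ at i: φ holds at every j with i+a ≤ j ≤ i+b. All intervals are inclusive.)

Holds

Check (!r & !p) at every j in [6,8]:
  j=6: true
  j=7: true
  j=8: true
All positions satisfy it → formula holds.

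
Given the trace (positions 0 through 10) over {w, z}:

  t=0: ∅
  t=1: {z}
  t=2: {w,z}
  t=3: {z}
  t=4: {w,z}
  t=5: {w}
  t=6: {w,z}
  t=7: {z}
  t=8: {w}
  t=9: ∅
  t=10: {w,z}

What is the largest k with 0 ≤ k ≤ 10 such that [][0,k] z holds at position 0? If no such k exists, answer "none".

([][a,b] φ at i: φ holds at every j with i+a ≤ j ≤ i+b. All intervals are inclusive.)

z must hold from j=0 onward; find where it first fails.
  j=0: fails → no k works.

none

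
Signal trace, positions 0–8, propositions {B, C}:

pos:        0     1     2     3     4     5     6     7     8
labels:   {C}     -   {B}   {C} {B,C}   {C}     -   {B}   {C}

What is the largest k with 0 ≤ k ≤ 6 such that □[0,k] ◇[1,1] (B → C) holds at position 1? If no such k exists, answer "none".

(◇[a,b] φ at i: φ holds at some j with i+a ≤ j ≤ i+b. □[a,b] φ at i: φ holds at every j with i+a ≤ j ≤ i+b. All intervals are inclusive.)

◇[1,1] (B → C) must hold from j=1 onward; find where it first fails.
  j=1: fails → no k works.

none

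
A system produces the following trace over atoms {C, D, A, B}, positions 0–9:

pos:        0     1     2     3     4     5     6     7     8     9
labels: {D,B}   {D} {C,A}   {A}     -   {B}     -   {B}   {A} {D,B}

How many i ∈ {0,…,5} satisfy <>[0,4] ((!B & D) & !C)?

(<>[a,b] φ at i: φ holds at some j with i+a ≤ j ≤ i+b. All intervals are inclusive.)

Evaluate at each i in [0,5]:
  i=0: ✓ (witness j=1)
  i=1: ✓ (witness j=1)
  i=2: ✗ (none in [2,6])
  i=3: ✗ (none in [3,7])
  i=4: ✗ (none in [4,8])
  i=5: ✗ (none in [5,9])
Positions where it holds: {0, 1} → 2.

2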